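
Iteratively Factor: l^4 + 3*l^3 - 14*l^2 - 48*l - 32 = (l + 1)*(l^3 + 2*l^2 - 16*l - 32) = (l + 1)*(l + 2)*(l^2 - 16) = (l - 4)*(l + 1)*(l + 2)*(l + 4)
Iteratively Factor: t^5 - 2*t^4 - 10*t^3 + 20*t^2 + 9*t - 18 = (t + 3)*(t^4 - 5*t^3 + 5*t^2 + 5*t - 6) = (t - 3)*(t + 3)*(t^3 - 2*t^2 - t + 2) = (t - 3)*(t - 2)*(t + 3)*(t^2 - 1) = (t - 3)*(t - 2)*(t - 1)*(t + 3)*(t + 1)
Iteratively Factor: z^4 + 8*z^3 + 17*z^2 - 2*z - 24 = (z - 1)*(z^3 + 9*z^2 + 26*z + 24) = (z - 1)*(z + 4)*(z^2 + 5*z + 6) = (z - 1)*(z + 2)*(z + 4)*(z + 3)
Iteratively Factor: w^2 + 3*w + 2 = (w + 1)*(w + 2)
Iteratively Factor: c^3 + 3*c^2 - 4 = (c - 1)*(c^2 + 4*c + 4) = (c - 1)*(c + 2)*(c + 2)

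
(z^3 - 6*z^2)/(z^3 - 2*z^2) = (z - 6)/(z - 2)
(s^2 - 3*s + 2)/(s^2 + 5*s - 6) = (s - 2)/(s + 6)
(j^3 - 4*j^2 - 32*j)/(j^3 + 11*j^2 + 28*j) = (j - 8)/(j + 7)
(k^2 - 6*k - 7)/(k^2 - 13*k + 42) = (k + 1)/(k - 6)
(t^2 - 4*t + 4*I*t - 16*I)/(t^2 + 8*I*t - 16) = (t - 4)/(t + 4*I)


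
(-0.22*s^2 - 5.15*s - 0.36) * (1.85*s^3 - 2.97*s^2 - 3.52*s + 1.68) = -0.407*s^5 - 8.8741*s^4 + 15.4039*s^3 + 18.8276*s^2 - 7.3848*s - 0.6048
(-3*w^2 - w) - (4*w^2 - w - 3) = 3 - 7*w^2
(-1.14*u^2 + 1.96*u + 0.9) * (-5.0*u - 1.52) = 5.7*u^3 - 8.0672*u^2 - 7.4792*u - 1.368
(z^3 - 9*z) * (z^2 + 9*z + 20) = z^5 + 9*z^4 + 11*z^3 - 81*z^2 - 180*z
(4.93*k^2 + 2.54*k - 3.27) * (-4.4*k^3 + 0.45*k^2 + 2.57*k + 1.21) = -21.692*k^5 - 8.9575*k^4 + 28.2011*k^3 + 11.0216*k^2 - 5.3305*k - 3.9567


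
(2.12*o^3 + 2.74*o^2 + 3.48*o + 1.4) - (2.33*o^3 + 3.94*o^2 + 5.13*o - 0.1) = -0.21*o^3 - 1.2*o^2 - 1.65*o + 1.5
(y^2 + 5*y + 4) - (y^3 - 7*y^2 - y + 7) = -y^3 + 8*y^2 + 6*y - 3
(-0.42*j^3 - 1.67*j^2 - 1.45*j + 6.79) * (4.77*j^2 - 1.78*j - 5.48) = -2.0034*j^5 - 7.2183*j^4 - 1.6423*j^3 + 44.1209*j^2 - 4.1402*j - 37.2092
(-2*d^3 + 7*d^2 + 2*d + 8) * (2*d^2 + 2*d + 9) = -4*d^5 + 10*d^4 + 83*d^2 + 34*d + 72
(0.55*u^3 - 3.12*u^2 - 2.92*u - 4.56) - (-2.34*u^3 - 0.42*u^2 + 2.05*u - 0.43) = 2.89*u^3 - 2.7*u^2 - 4.97*u - 4.13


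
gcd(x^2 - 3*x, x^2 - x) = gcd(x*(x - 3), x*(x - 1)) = x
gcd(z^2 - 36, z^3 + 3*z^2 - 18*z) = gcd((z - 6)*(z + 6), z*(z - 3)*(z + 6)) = z + 6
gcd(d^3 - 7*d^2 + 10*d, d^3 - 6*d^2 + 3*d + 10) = d^2 - 7*d + 10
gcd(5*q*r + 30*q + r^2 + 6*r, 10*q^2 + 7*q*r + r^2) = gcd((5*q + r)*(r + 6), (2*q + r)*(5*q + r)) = 5*q + r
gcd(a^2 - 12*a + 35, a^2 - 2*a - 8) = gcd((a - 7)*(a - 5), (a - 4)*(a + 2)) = 1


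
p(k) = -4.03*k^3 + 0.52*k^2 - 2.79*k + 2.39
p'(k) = -12.09*k^2 + 1.04*k - 2.79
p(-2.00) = 42.29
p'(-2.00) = -53.23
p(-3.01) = 125.40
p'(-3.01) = -115.46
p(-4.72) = 450.91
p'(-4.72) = -277.04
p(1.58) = -16.62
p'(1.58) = -31.33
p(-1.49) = 21.03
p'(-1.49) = -31.18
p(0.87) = -2.30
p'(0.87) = -11.04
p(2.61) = -73.00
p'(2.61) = -82.43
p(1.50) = -14.23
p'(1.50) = -28.43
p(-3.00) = 124.25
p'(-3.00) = -114.72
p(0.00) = 2.39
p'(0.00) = -2.79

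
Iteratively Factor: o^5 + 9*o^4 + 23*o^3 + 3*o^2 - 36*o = (o + 3)*(o^4 + 6*o^3 + 5*o^2 - 12*o) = (o + 3)^2*(o^3 + 3*o^2 - 4*o) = (o - 1)*(o + 3)^2*(o^2 + 4*o) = o*(o - 1)*(o + 3)^2*(o + 4)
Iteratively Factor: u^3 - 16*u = (u - 4)*(u^2 + 4*u) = u*(u - 4)*(u + 4)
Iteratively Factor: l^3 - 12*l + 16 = (l + 4)*(l^2 - 4*l + 4) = (l - 2)*(l + 4)*(l - 2)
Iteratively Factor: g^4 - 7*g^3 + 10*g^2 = (g)*(g^3 - 7*g^2 + 10*g) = g^2*(g^2 - 7*g + 10) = g^2*(g - 2)*(g - 5)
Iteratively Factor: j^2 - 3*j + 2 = (j - 1)*(j - 2)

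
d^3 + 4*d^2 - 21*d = d*(d - 3)*(d + 7)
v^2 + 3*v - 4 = (v - 1)*(v + 4)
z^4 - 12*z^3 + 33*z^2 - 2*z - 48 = (z - 8)*(z - 3)*(z - 2)*(z + 1)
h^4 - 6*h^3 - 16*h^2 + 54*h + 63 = (h - 7)*(h - 3)*(h + 1)*(h + 3)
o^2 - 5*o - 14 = (o - 7)*(o + 2)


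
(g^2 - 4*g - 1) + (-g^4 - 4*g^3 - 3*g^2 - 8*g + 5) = -g^4 - 4*g^3 - 2*g^2 - 12*g + 4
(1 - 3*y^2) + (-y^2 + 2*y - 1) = -4*y^2 + 2*y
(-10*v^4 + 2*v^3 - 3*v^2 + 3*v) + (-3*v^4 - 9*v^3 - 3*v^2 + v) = -13*v^4 - 7*v^3 - 6*v^2 + 4*v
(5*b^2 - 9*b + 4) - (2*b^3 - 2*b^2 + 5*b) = -2*b^3 + 7*b^2 - 14*b + 4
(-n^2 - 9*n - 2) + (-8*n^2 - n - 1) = -9*n^2 - 10*n - 3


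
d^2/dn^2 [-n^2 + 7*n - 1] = -2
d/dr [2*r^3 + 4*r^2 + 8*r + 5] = 6*r^2 + 8*r + 8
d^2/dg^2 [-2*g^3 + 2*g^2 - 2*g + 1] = 4 - 12*g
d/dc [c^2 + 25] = 2*c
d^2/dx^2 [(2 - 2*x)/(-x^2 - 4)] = 4*(4*x^2*(x - 1) + (1 - 3*x)*(x^2 + 4))/(x^2 + 4)^3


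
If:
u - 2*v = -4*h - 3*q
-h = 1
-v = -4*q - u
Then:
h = -1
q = -v - 4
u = 5*v + 16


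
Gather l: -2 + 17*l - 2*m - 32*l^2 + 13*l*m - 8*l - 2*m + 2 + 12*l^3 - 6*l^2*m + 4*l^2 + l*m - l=12*l^3 + l^2*(-6*m - 28) + l*(14*m + 8) - 4*m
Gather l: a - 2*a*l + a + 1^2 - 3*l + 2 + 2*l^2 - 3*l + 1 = 2*a + 2*l^2 + l*(-2*a - 6) + 4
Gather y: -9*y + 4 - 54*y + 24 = 28 - 63*y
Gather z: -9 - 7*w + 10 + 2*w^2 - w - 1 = 2*w^2 - 8*w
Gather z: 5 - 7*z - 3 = 2 - 7*z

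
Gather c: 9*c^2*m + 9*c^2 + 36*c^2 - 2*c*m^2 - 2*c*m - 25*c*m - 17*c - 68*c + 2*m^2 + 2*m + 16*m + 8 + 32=c^2*(9*m + 45) + c*(-2*m^2 - 27*m - 85) + 2*m^2 + 18*m + 40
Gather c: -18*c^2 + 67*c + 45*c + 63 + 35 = -18*c^2 + 112*c + 98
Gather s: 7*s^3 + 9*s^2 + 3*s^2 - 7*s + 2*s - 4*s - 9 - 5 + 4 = 7*s^3 + 12*s^2 - 9*s - 10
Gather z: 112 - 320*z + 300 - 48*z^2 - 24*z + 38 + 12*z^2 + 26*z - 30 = -36*z^2 - 318*z + 420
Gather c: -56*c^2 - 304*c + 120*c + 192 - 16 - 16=-56*c^2 - 184*c + 160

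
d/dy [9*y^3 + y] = 27*y^2 + 1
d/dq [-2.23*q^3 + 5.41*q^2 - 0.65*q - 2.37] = -6.69*q^2 + 10.82*q - 0.65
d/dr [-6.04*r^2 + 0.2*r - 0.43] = 0.2 - 12.08*r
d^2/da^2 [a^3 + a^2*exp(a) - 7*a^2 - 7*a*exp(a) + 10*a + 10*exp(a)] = a^2*exp(a) - 3*a*exp(a) + 6*a - 2*exp(a) - 14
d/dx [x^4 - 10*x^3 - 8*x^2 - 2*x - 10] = 4*x^3 - 30*x^2 - 16*x - 2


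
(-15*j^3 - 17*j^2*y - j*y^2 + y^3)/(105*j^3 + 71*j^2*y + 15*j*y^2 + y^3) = (-5*j^2 - 4*j*y + y^2)/(35*j^2 + 12*j*y + y^2)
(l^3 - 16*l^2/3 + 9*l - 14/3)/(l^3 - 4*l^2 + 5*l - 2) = (l - 7/3)/(l - 1)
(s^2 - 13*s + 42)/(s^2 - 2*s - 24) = (s - 7)/(s + 4)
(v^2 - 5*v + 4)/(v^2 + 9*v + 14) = (v^2 - 5*v + 4)/(v^2 + 9*v + 14)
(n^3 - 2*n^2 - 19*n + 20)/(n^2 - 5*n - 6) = (-n^3 + 2*n^2 + 19*n - 20)/(-n^2 + 5*n + 6)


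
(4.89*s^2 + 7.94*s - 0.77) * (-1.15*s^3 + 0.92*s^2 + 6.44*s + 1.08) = -5.6235*s^5 - 4.6322*s^4 + 39.6819*s^3 + 55.7064*s^2 + 3.6164*s - 0.8316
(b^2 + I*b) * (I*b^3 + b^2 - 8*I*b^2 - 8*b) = I*b^5 - 8*I*b^4 + I*b^3 - 8*I*b^2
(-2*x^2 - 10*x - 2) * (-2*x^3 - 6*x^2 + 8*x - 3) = 4*x^5 + 32*x^4 + 48*x^3 - 62*x^2 + 14*x + 6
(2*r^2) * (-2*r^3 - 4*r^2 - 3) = -4*r^5 - 8*r^4 - 6*r^2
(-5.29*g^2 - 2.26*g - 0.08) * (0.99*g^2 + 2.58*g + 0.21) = -5.2371*g^4 - 15.8856*g^3 - 7.0209*g^2 - 0.681*g - 0.0168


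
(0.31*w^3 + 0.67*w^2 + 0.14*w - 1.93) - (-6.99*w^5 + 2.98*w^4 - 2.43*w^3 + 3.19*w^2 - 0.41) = 6.99*w^5 - 2.98*w^4 + 2.74*w^3 - 2.52*w^2 + 0.14*w - 1.52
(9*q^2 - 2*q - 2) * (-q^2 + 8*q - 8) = -9*q^4 + 74*q^3 - 86*q^2 + 16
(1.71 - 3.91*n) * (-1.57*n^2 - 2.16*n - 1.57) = 6.1387*n^3 + 5.7609*n^2 + 2.4451*n - 2.6847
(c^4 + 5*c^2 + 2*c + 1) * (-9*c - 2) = -9*c^5 - 2*c^4 - 45*c^3 - 28*c^2 - 13*c - 2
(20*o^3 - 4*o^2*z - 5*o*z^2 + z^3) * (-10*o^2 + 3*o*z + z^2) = -200*o^5 + 100*o^4*z + 58*o^3*z^2 - 29*o^2*z^3 - 2*o*z^4 + z^5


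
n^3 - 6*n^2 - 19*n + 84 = (n - 7)*(n - 3)*(n + 4)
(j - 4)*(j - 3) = j^2 - 7*j + 12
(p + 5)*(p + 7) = p^2 + 12*p + 35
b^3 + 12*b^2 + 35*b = b*(b + 5)*(b + 7)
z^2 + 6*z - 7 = (z - 1)*(z + 7)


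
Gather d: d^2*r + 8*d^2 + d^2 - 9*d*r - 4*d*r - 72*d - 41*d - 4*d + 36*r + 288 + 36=d^2*(r + 9) + d*(-13*r - 117) + 36*r + 324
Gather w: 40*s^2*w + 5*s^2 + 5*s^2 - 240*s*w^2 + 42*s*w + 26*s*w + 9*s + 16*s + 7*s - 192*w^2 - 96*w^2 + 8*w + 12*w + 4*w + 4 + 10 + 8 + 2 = 10*s^2 + 32*s + w^2*(-240*s - 288) + w*(40*s^2 + 68*s + 24) + 24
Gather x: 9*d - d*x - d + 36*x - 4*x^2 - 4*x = 8*d - 4*x^2 + x*(32 - d)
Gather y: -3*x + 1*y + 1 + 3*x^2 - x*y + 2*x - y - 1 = 3*x^2 - x*y - x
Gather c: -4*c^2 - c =-4*c^2 - c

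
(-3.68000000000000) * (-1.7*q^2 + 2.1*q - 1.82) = 6.256*q^2 - 7.728*q + 6.6976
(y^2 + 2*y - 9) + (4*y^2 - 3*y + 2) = 5*y^2 - y - 7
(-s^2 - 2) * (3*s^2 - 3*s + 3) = -3*s^4 + 3*s^3 - 9*s^2 + 6*s - 6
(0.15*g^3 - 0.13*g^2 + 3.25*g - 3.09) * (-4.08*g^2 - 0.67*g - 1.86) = -0.612*g^5 + 0.4299*g^4 - 13.4519*g^3 + 10.6715*g^2 - 3.9747*g + 5.7474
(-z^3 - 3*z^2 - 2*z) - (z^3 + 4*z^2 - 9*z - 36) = -2*z^3 - 7*z^2 + 7*z + 36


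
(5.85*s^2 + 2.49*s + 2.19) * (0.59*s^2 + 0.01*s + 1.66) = 3.4515*s^4 + 1.5276*s^3 + 11.028*s^2 + 4.1553*s + 3.6354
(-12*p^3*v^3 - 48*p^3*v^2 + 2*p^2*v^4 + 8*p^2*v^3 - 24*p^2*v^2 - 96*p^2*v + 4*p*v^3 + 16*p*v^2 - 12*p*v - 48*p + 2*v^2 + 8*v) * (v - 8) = -12*p^3*v^4 + 48*p^3*v^3 + 384*p^3*v^2 + 2*p^2*v^5 - 8*p^2*v^4 - 88*p^2*v^3 + 96*p^2*v^2 + 768*p^2*v + 4*p*v^4 - 16*p*v^3 - 140*p*v^2 + 48*p*v + 384*p + 2*v^3 - 8*v^2 - 64*v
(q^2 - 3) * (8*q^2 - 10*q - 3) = 8*q^4 - 10*q^3 - 27*q^2 + 30*q + 9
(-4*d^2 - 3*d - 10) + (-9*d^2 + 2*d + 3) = -13*d^2 - d - 7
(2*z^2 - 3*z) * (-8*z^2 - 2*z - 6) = -16*z^4 + 20*z^3 - 6*z^2 + 18*z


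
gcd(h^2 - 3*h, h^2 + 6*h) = h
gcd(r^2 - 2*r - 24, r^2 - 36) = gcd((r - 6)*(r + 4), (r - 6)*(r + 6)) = r - 6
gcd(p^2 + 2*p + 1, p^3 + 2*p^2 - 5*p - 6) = p + 1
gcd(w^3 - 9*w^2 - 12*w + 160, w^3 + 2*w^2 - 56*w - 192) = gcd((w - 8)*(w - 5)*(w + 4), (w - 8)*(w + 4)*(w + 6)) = w^2 - 4*w - 32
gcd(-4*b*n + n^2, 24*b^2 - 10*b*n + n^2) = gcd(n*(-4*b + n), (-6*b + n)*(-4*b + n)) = 4*b - n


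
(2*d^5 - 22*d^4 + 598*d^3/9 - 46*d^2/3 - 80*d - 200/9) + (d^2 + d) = 2*d^5 - 22*d^4 + 598*d^3/9 - 43*d^2/3 - 79*d - 200/9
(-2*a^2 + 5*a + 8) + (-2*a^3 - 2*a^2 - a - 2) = -2*a^3 - 4*a^2 + 4*a + 6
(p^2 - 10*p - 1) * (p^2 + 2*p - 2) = p^4 - 8*p^3 - 23*p^2 + 18*p + 2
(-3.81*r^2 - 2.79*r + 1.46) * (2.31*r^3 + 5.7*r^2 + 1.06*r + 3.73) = -8.8011*r^5 - 28.1619*r^4 - 16.569*r^3 - 8.8467*r^2 - 8.8591*r + 5.4458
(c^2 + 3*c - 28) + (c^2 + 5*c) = 2*c^2 + 8*c - 28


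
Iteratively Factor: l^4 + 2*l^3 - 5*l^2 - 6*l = (l + 1)*(l^3 + l^2 - 6*l) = l*(l + 1)*(l^2 + l - 6) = l*(l - 2)*(l + 1)*(l + 3)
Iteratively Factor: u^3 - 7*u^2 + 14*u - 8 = (u - 2)*(u^2 - 5*u + 4) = (u - 2)*(u - 1)*(u - 4)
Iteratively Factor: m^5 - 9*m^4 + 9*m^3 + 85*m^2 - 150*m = (m - 5)*(m^4 - 4*m^3 - 11*m^2 + 30*m) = (m - 5)^2*(m^3 + m^2 - 6*m) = (m - 5)^2*(m - 2)*(m^2 + 3*m) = m*(m - 5)^2*(m - 2)*(m + 3)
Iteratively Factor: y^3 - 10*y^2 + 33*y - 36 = (y - 3)*(y^2 - 7*y + 12) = (y - 4)*(y - 3)*(y - 3)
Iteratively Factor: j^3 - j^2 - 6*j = (j + 2)*(j^2 - 3*j) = (j - 3)*(j + 2)*(j)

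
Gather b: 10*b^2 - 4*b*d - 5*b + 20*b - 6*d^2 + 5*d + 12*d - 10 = 10*b^2 + b*(15 - 4*d) - 6*d^2 + 17*d - 10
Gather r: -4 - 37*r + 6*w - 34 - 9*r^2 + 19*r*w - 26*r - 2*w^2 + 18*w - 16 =-9*r^2 + r*(19*w - 63) - 2*w^2 + 24*w - 54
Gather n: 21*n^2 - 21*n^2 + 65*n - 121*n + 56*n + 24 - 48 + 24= 0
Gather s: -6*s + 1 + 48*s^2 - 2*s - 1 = 48*s^2 - 8*s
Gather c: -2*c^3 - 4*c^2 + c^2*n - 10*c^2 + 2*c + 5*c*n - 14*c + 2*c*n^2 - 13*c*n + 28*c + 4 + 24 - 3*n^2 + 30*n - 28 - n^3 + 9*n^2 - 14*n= -2*c^3 + c^2*(n - 14) + c*(2*n^2 - 8*n + 16) - n^3 + 6*n^2 + 16*n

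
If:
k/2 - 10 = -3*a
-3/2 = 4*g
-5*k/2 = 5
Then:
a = 11/3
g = -3/8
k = -2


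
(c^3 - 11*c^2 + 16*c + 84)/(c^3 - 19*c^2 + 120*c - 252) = (c + 2)/(c - 6)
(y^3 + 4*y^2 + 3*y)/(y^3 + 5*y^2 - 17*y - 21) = y*(y + 3)/(y^2 + 4*y - 21)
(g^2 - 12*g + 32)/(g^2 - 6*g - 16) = (g - 4)/(g + 2)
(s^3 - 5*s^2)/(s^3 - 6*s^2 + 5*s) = s/(s - 1)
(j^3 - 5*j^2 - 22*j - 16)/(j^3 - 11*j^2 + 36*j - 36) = (j^3 - 5*j^2 - 22*j - 16)/(j^3 - 11*j^2 + 36*j - 36)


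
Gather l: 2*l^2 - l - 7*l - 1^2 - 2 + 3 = 2*l^2 - 8*l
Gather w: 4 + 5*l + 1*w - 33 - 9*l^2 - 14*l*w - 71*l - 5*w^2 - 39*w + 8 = -9*l^2 - 66*l - 5*w^2 + w*(-14*l - 38) - 21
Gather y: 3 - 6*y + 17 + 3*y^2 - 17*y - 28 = 3*y^2 - 23*y - 8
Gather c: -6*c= -6*c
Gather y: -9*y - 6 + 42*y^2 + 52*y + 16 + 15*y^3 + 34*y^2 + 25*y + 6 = 15*y^3 + 76*y^2 + 68*y + 16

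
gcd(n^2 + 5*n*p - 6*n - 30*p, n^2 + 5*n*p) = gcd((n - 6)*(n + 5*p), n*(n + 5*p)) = n + 5*p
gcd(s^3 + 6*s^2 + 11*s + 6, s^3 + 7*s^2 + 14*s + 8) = s^2 + 3*s + 2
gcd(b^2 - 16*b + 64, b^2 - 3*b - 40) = b - 8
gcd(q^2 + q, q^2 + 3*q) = q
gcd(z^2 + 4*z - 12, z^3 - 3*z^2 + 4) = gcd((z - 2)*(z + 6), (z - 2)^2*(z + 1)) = z - 2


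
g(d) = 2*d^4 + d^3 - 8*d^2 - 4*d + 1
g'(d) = 8*d^3 + 3*d^2 - 16*d - 4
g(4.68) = 868.99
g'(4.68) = 806.85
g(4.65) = 845.03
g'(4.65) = 790.82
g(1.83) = -4.55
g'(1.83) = 25.79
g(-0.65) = 0.30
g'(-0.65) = 5.47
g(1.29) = -9.79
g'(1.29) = -2.47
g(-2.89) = 61.12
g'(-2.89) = -125.80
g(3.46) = 219.45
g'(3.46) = 307.93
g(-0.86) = -1.02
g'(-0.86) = 6.89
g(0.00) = 1.00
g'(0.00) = -4.00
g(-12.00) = 38641.00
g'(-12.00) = -13204.00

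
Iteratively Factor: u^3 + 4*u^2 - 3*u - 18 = (u - 2)*(u^2 + 6*u + 9) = (u - 2)*(u + 3)*(u + 3)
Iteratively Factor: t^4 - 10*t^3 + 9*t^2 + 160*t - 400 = (t - 5)*(t^3 - 5*t^2 - 16*t + 80) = (t - 5)*(t - 4)*(t^2 - t - 20) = (t - 5)^2*(t - 4)*(t + 4)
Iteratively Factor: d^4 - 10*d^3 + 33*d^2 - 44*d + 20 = (d - 1)*(d^3 - 9*d^2 + 24*d - 20) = (d - 2)*(d - 1)*(d^2 - 7*d + 10) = (d - 5)*(d - 2)*(d - 1)*(d - 2)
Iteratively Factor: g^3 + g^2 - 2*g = (g)*(g^2 + g - 2) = g*(g + 2)*(g - 1)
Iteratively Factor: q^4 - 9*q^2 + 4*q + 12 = (q + 3)*(q^3 - 3*q^2 + 4) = (q - 2)*(q + 3)*(q^2 - q - 2) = (q - 2)^2*(q + 3)*(q + 1)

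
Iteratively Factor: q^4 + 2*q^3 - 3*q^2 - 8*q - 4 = (q - 2)*(q^3 + 4*q^2 + 5*q + 2) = (q - 2)*(q + 2)*(q^2 + 2*q + 1) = (q - 2)*(q + 1)*(q + 2)*(q + 1)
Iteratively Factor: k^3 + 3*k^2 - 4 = (k - 1)*(k^2 + 4*k + 4) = (k - 1)*(k + 2)*(k + 2)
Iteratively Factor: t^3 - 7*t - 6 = (t - 3)*(t^2 + 3*t + 2) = (t - 3)*(t + 2)*(t + 1)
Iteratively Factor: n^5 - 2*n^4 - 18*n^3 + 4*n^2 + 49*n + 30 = (n + 1)*(n^4 - 3*n^3 - 15*n^2 + 19*n + 30) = (n - 5)*(n + 1)*(n^3 + 2*n^2 - 5*n - 6) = (n - 5)*(n + 1)*(n + 3)*(n^2 - n - 2) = (n - 5)*(n + 1)^2*(n + 3)*(n - 2)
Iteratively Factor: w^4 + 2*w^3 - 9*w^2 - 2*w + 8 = (w - 1)*(w^3 + 3*w^2 - 6*w - 8) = (w - 1)*(w + 1)*(w^2 + 2*w - 8) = (w - 2)*(w - 1)*(w + 1)*(w + 4)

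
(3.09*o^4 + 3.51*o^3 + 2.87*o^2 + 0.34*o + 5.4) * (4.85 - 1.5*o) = -4.635*o^5 + 9.7215*o^4 + 12.7185*o^3 + 13.4095*o^2 - 6.451*o + 26.19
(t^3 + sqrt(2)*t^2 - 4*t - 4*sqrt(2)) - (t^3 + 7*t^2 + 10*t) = -7*t^2 + sqrt(2)*t^2 - 14*t - 4*sqrt(2)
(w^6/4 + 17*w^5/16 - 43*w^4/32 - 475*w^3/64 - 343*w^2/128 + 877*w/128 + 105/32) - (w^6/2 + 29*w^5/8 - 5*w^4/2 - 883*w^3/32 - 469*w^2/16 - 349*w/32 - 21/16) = -w^6/4 - 41*w^5/16 + 37*w^4/32 + 1291*w^3/64 + 3409*w^2/128 + 2273*w/128 + 147/32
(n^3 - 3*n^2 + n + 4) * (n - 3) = n^4 - 6*n^3 + 10*n^2 + n - 12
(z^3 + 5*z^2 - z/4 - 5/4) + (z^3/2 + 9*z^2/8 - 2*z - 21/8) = 3*z^3/2 + 49*z^2/8 - 9*z/4 - 31/8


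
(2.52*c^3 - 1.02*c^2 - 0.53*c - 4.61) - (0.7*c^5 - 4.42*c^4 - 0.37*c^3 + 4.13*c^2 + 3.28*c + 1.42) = -0.7*c^5 + 4.42*c^4 + 2.89*c^3 - 5.15*c^2 - 3.81*c - 6.03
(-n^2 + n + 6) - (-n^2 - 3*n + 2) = 4*n + 4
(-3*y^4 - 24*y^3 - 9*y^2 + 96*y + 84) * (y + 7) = -3*y^5 - 45*y^4 - 177*y^3 + 33*y^2 + 756*y + 588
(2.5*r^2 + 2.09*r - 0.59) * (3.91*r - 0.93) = 9.775*r^3 + 5.8469*r^2 - 4.2506*r + 0.5487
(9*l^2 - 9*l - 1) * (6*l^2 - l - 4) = 54*l^4 - 63*l^3 - 33*l^2 + 37*l + 4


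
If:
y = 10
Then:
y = 10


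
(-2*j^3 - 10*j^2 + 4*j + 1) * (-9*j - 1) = 18*j^4 + 92*j^3 - 26*j^2 - 13*j - 1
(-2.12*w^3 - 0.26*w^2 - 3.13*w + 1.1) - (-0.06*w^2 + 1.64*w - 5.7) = -2.12*w^3 - 0.2*w^2 - 4.77*w + 6.8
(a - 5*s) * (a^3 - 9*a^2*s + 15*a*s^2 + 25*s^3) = a^4 - 14*a^3*s + 60*a^2*s^2 - 50*a*s^3 - 125*s^4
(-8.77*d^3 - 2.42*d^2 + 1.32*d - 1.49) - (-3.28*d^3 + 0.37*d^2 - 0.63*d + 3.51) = -5.49*d^3 - 2.79*d^2 + 1.95*d - 5.0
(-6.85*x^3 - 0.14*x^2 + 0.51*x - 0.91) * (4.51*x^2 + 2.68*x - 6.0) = -30.8935*x^5 - 18.9894*x^4 + 43.0249*x^3 - 1.8973*x^2 - 5.4988*x + 5.46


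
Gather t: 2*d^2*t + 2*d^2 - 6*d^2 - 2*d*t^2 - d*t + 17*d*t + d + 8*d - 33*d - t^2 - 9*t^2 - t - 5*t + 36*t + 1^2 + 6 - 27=-4*d^2 - 24*d + t^2*(-2*d - 10) + t*(2*d^2 + 16*d + 30) - 20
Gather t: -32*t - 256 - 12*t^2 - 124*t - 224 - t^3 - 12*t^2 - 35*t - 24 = -t^3 - 24*t^2 - 191*t - 504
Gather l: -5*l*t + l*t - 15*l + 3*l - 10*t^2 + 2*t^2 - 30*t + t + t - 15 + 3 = l*(-4*t - 12) - 8*t^2 - 28*t - 12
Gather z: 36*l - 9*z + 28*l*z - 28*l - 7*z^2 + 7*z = 8*l - 7*z^2 + z*(28*l - 2)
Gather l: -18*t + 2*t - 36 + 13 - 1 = -16*t - 24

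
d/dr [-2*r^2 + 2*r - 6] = 2 - 4*r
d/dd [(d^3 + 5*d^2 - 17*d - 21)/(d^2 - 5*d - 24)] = (d^4 - 10*d^3 - 80*d^2 - 198*d + 303)/(d^4 - 10*d^3 - 23*d^2 + 240*d + 576)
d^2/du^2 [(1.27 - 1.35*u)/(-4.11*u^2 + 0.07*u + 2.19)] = ((10.6284 - 33.291*u)*(-4.11*u^2 + 0.07*u + 2.19) - (1.35*u - 1.27)*(8.22*u - 0.07)*(16.44*u - 0.14))/(-4.11*u^2 + 0.07*u + 2.19)^3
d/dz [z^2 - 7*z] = 2*z - 7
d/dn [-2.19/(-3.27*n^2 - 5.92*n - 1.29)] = (-14.3226*n - 12.9648)/(3.27*n^2 + 5.92*n + 1.29)^2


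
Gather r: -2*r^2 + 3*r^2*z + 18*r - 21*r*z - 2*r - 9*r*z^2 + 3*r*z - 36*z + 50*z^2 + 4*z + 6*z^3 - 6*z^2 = r^2*(3*z - 2) + r*(-9*z^2 - 18*z + 16) + 6*z^3 + 44*z^2 - 32*z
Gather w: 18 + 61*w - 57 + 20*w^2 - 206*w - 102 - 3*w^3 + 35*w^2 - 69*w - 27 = -3*w^3 + 55*w^2 - 214*w - 168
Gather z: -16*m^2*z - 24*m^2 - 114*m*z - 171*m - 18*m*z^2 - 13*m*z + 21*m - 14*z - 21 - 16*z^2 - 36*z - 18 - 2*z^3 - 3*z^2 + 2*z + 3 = -24*m^2 - 150*m - 2*z^3 + z^2*(-18*m - 19) + z*(-16*m^2 - 127*m - 48) - 36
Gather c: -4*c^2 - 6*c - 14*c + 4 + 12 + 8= -4*c^2 - 20*c + 24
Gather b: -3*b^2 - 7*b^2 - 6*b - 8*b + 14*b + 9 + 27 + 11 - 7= 40 - 10*b^2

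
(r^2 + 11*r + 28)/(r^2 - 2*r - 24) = (r + 7)/(r - 6)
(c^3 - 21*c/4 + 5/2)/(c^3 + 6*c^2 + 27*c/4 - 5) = (c - 2)/(c + 4)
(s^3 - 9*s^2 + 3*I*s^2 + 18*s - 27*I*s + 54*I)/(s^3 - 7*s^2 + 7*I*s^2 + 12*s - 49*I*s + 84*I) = (s^2 + 3*s*(-2 + I) - 18*I)/(s^2 + s*(-4 + 7*I) - 28*I)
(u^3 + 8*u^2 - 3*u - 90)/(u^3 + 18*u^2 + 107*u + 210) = (u - 3)/(u + 7)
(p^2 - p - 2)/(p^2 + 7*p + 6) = (p - 2)/(p + 6)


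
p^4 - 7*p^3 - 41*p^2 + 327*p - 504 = (p - 8)*(p - 3)^2*(p + 7)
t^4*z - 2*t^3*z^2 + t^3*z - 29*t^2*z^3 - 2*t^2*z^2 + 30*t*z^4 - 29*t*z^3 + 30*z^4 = (t - 6*z)*(t - z)*(t + 5*z)*(t*z + z)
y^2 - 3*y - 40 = (y - 8)*(y + 5)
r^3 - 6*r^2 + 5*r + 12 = (r - 4)*(r - 3)*(r + 1)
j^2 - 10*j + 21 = (j - 7)*(j - 3)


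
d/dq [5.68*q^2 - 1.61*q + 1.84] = 11.36*q - 1.61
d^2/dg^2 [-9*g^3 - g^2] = -54*g - 2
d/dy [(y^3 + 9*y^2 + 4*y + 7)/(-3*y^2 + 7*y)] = (-3*y^4 + 14*y^3 + 75*y^2 + 42*y - 49)/(y^2*(9*y^2 - 42*y + 49))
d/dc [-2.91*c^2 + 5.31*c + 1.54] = 5.31 - 5.82*c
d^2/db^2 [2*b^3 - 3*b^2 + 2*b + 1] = 12*b - 6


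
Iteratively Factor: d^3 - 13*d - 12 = (d + 3)*(d^2 - 3*d - 4) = (d - 4)*(d + 3)*(d + 1)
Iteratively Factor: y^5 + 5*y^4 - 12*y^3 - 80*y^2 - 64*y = (y)*(y^4 + 5*y^3 - 12*y^2 - 80*y - 64) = y*(y + 4)*(y^3 + y^2 - 16*y - 16) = y*(y - 4)*(y + 4)*(y^2 + 5*y + 4) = y*(y - 4)*(y + 1)*(y + 4)*(y + 4)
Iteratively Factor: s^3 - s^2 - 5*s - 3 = (s + 1)*(s^2 - 2*s - 3) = (s - 3)*(s + 1)*(s + 1)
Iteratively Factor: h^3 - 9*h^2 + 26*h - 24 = (h - 3)*(h^2 - 6*h + 8) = (h - 4)*(h - 3)*(h - 2)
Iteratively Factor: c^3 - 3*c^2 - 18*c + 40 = (c + 4)*(c^2 - 7*c + 10) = (c - 5)*(c + 4)*(c - 2)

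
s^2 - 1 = (s - 1)*(s + 1)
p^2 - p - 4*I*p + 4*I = (p - 1)*(p - 4*I)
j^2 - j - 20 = (j - 5)*(j + 4)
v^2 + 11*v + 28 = (v + 4)*(v + 7)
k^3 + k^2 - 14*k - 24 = (k - 4)*(k + 2)*(k + 3)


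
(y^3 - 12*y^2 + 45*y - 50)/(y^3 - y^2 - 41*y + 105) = (y^2 - 7*y + 10)/(y^2 + 4*y - 21)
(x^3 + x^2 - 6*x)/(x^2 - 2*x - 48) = x*(-x^2 - x + 6)/(-x^2 + 2*x + 48)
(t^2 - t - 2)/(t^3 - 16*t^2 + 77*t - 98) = (t + 1)/(t^2 - 14*t + 49)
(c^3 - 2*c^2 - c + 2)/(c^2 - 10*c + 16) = (c^2 - 1)/(c - 8)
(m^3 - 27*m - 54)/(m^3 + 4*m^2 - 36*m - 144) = (m^2 + 6*m + 9)/(m^2 + 10*m + 24)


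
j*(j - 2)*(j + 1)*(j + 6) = j^4 + 5*j^3 - 8*j^2 - 12*j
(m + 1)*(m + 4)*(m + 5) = m^3 + 10*m^2 + 29*m + 20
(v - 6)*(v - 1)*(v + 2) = v^3 - 5*v^2 - 8*v + 12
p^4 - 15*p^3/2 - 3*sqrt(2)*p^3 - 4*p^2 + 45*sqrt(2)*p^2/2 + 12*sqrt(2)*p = p*(p - 8)*(p + 1/2)*(p - 3*sqrt(2))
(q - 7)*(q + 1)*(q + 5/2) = q^3 - 7*q^2/2 - 22*q - 35/2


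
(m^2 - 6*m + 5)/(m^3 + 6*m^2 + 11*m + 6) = (m^2 - 6*m + 5)/(m^3 + 6*m^2 + 11*m + 6)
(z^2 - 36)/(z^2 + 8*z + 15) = (z^2 - 36)/(z^2 + 8*z + 15)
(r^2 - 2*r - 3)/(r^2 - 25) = (r^2 - 2*r - 3)/(r^2 - 25)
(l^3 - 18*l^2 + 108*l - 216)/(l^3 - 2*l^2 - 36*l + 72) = (l^2 - 12*l + 36)/(l^2 + 4*l - 12)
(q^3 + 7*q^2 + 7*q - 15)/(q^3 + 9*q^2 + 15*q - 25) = (q + 3)/(q + 5)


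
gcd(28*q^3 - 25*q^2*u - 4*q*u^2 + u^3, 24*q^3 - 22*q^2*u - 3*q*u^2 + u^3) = 4*q^2 - 3*q*u - u^2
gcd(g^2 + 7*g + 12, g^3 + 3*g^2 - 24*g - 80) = g + 4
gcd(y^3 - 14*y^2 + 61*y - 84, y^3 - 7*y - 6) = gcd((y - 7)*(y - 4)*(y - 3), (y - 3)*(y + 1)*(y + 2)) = y - 3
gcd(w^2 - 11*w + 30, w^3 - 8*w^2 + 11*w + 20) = w - 5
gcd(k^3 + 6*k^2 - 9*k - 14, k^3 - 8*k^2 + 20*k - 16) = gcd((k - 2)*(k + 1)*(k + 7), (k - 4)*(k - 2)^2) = k - 2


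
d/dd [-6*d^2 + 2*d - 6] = 2 - 12*d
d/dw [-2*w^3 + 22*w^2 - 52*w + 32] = -6*w^2 + 44*w - 52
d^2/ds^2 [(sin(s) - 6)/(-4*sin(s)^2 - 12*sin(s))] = (sin(s)^2 - 27*sin(s) - 56 - 18/sin(s) + 108/sin(s)^2 + 108/sin(s)^3)/(4*(sin(s) + 3)^3)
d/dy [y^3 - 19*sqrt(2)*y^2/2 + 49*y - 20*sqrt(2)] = 3*y^2 - 19*sqrt(2)*y + 49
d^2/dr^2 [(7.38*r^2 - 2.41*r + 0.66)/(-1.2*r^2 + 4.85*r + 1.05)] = (-78.9624*r^3 - 61.4952*r^2 + 41.2668*r - 73.53165)/(1.728*r^6 - 20.952*r^5 + 80.145*r^4 - 77.418125*r^3 - 70.126875*r^2 - 16.041375*r - 1.157625)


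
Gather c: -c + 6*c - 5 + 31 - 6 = 5*c + 20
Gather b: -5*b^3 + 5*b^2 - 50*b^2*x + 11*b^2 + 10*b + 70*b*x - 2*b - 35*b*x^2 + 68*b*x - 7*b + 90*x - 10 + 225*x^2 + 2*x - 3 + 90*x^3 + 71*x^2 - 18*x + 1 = -5*b^3 + b^2*(16 - 50*x) + b*(-35*x^2 + 138*x + 1) + 90*x^3 + 296*x^2 + 74*x - 12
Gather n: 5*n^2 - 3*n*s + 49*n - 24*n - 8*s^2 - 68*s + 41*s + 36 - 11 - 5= 5*n^2 + n*(25 - 3*s) - 8*s^2 - 27*s + 20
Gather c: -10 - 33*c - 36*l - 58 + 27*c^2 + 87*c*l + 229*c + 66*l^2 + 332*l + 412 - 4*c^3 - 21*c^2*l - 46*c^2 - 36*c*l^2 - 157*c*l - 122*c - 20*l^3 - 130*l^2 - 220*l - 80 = -4*c^3 + c^2*(-21*l - 19) + c*(-36*l^2 - 70*l + 74) - 20*l^3 - 64*l^2 + 76*l + 264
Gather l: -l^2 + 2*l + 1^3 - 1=-l^2 + 2*l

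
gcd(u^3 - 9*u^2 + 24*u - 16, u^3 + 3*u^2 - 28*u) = u - 4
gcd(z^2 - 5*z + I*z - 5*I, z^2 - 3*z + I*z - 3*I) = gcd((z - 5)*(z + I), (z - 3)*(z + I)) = z + I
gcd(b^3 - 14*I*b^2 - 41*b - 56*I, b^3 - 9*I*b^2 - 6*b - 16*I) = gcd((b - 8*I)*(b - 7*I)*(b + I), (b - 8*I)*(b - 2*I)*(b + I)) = b^2 - 7*I*b + 8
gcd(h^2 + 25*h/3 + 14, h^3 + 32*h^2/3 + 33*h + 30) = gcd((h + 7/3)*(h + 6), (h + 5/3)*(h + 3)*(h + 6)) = h + 6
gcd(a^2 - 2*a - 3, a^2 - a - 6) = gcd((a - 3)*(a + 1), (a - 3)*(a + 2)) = a - 3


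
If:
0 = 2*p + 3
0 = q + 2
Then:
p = -3/2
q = -2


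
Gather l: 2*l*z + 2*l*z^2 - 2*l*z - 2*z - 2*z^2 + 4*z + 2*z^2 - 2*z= 2*l*z^2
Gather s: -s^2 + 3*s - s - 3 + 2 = -s^2 + 2*s - 1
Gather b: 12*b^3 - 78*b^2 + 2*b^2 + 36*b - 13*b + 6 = 12*b^3 - 76*b^2 + 23*b + 6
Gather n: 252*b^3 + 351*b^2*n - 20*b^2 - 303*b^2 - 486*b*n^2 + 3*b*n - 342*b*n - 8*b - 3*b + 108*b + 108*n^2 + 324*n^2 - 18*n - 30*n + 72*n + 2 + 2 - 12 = 252*b^3 - 323*b^2 + 97*b + n^2*(432 - 486*b) + n*(351*b^2 - 339*b + 24) - 8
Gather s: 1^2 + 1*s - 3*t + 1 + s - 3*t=2*s - 6*t + 2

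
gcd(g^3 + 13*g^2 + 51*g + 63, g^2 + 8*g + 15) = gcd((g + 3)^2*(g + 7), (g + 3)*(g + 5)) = g + 3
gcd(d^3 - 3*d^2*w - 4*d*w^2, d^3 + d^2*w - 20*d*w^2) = -d^2 + 4*d*w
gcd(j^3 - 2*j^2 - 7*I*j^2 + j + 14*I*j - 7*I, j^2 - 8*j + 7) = j - 1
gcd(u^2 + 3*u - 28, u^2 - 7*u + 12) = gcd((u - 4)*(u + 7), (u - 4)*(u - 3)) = u - 4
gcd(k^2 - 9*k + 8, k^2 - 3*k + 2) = k - 1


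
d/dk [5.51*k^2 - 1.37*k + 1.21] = 11.02*k - 1.37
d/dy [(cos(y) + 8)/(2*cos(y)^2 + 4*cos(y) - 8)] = (cos(y)^2 + 16*cos(y) + 20)*sin(y)/(2*(cos(y)^2 + 2*cos(y) - 4)^2)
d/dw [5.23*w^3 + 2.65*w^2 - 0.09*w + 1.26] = 15.69*w^2 + 5.3*w - 0.09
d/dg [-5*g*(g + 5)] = -10*g - 25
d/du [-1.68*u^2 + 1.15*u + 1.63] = 1.15 - 3.36*u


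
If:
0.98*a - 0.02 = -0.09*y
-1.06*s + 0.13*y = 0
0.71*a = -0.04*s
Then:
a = -0.00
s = 0.03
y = 0.24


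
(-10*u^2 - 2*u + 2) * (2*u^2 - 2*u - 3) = -20*u^4 + 16*u^3 + 38*u^2 + 2*u - 6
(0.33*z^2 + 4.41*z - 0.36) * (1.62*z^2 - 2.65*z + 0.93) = 0.5346*z^4 + 6.2697*z^3 - 11.9628*z^2 + 5.0553*z - 0.3348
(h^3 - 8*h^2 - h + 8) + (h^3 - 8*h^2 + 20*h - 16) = 2*h^3 - 16*h^2 + 19*h - 8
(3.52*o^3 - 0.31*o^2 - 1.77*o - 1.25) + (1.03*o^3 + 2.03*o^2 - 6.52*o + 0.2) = 4.55*o^3 + 1.72*o^2 - 8.29*o - 1.05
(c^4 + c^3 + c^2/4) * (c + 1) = c^5 + 2*c^4 + 5*c^3/4 + c^2/4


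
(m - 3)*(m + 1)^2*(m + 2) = m^4 + m^3 - 7*m^2 - 13*m - 6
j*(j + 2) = j^2 + 2*j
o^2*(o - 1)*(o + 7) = o^4 + 6*o^3 - 7*o^2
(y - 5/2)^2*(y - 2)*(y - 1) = y^4 - 8*y^3 + 93*y^2/4 - 115*y/4 + 25/2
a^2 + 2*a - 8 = (a - 2)*(a + 4)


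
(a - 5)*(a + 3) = a^2 - 2*a - 15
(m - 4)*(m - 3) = m^2 - 7*m + 12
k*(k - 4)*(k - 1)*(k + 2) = k^4 - 3*k^3 - 6*k^2 + 8*k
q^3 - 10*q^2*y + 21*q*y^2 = q*(q - 7*y)*(q - 3*y)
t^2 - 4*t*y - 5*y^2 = (t - 5*y)*(t + y)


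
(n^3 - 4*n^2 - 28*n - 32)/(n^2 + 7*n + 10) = (n^2 - 6*n - 16)/(n + 5)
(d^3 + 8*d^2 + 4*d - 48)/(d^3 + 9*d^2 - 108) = (d^2 + 2*d - 8)/(d^2 + 3*d - 18)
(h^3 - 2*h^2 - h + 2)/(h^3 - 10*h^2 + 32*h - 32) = (h^2 - 1)/(h^2 - 8*h + 16)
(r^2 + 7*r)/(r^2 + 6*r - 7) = r/(r - 1)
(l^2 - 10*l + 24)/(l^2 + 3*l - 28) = (l - 6)/(l + 7)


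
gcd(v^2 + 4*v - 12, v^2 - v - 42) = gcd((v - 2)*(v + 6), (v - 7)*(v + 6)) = v + 6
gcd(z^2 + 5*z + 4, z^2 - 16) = z + 4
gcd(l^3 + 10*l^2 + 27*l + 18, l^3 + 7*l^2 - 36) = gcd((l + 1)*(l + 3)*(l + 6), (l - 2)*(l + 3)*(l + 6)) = l^2 + 9*l + 18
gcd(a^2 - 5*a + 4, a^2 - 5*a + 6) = 1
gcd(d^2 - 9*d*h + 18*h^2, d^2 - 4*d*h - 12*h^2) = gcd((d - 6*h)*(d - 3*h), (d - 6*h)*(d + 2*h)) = d - 6*h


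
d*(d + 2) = d^2 + 2*d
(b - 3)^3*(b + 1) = b^4 - 8*b^3 + 18*b^2 - 27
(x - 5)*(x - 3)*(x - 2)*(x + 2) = x^4 - 8*x^3 + 11*x^2 + 32*x - 60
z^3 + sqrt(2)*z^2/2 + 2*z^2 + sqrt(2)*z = z*(z + 2)*(z + sqrt(2)/2)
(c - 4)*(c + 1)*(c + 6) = c^3 + 3*c^2 - 22*c - 24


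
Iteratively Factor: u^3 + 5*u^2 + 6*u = (u + 2)*(u^2 + 3*u) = u*(u + 2)*(u + 3)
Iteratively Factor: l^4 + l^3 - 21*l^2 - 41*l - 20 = (l + 1)*(l^3 - 21*l - 20) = (l - 5)*(l + 1)*(l^2 + 5*l + 4) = (l - 5)*(l + 1)^2*(l + 4)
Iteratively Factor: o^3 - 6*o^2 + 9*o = (o - 3)*(o^2 - 3*o) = o*(o - 3)*(o - 3)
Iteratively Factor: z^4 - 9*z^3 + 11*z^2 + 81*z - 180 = (z + 3)*(z^3 - 12*z^2 + 47*z - 60) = (z - 4)*(z + 3)*(z^2 - 8*z + 15) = (z - 4)*(z - 3)*(z + 3)*(z - 5)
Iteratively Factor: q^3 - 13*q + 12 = (q - 3)*(q^2 + 3*q - 4) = (q - 3)*(q - 1)*(q + 4)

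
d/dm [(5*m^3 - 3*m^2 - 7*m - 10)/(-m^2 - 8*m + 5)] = (-5*m^4 - 80*m^3 + 92*m^2 - 50*m - 115)/(m^4 + 16*m^3 + 54*m^2 - 80*m + 25)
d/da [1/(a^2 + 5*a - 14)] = (-2*a - 5)/(a^2 + 5*a - 14)^2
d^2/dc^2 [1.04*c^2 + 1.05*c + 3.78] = 2.08000000000000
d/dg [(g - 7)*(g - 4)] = 2*g - 11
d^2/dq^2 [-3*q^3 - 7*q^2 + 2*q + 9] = -18*q - 14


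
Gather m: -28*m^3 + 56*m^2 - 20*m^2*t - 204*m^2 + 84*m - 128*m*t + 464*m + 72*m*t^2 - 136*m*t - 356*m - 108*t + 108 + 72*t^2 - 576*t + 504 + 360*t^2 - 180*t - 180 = -28*m^3 + m^2*(-20*t - 148) + m*(72*t^2 - 264*t + 192) + 432*t^2 - 864*t + 432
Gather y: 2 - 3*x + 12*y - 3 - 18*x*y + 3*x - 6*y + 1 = y*(6 - 18*x)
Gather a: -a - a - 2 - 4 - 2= -2*a - 8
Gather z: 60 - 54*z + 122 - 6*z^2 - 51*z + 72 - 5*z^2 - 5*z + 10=-11*z^2 - 110*z + 264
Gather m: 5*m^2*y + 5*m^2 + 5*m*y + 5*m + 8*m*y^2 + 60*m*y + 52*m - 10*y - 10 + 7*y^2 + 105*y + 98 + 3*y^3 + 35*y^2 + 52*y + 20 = m^2*(5*y + 5) + m*(8*y^2 + 65*y + 57) + 3*y^3 + 42*y^2 + 147*y + 108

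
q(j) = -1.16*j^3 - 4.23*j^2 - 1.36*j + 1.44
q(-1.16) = -0.86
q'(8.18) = -303.42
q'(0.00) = -1.36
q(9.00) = -1199.07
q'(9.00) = -359.38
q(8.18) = -927.64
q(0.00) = 1.44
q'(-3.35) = -12.07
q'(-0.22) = 0.33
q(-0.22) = 1.55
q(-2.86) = -2.13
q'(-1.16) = 3.77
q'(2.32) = -39.72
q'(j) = -3.48*j^2 - 8.46*j - 1.36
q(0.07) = 1.32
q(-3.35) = 2.14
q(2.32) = -38.97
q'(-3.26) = -10.76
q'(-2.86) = -5.63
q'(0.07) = -1.97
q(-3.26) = 1.11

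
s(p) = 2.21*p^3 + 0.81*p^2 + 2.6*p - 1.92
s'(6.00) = 251.00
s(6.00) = 520.20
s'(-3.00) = 57.41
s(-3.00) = -62.10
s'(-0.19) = 2.53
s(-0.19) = -2.40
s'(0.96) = 10.27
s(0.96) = 3.28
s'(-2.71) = 46.90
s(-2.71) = -47.00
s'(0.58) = 5.77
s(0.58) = 0.29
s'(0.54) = 5.41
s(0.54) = 0.07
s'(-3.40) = 73.73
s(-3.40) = -88.26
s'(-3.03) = 58.56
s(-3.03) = -63.84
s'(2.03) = 33.21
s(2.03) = 25.18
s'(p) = 6.63*p^2 + 1.62*p + 2.6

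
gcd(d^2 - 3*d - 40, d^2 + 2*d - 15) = d + 5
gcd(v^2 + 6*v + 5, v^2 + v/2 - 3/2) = 1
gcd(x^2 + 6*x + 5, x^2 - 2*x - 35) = x + 5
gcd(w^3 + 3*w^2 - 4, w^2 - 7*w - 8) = 1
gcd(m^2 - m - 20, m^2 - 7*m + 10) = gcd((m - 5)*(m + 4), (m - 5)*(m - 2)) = m - 5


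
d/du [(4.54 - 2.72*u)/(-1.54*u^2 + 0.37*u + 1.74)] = (-4.1888*u^2 + 13.9832*u - 6.4126)/(2.3716*u^4 - 1.1396*u^3 - 5.2223*u^2 + 1.2876*u + 3.0276)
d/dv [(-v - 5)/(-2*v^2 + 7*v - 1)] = (2*v^2 - 7*v - (v + 5)*(4*v - 7) + 1)/(2*v^2 - 7*v + 1)^2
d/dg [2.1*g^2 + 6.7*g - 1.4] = 4.2*g + 6.7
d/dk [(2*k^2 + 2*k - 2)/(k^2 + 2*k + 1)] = 2*(k + 3)/(k^3 + 3*k^2 + 3*k + 1)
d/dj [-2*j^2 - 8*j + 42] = -4*j - 8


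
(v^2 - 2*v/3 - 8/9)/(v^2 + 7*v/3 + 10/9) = (3*v - 4)/(3*v + 5)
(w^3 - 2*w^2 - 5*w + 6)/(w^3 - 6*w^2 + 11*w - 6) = (w + 2)/(w - 2)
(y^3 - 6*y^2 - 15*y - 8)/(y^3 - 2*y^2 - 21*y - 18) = (y^2 - 7*y - 8)/(y^2 - 3*y - 18)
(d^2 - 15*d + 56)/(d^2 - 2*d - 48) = (d - 7)/(d + 6)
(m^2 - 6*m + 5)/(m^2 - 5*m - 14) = (-m^2 + 6*m - 5)/(-m^2 + 5*m + 14)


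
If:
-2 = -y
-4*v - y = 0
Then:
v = -1/2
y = 2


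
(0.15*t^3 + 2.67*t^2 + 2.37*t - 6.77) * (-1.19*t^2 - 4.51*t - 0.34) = -0.1785*t^5 - 3.8538*t^4 - 14.913*t^3 - 3.5402*t^2 + 29.7269*t + 2.3018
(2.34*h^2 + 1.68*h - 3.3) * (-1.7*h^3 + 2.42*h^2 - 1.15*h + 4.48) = -3.978*h^5 + 2.8068*h^4 + 6.9846*h^3 + 0.565200000000001*h^2 + 11.3214*h - 14.784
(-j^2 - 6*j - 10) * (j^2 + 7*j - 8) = -j^4 - 13*j^3 - 44*j^2 - 22*j + 80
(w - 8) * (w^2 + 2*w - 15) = w^3 - 6*w^2 - 31*w + 120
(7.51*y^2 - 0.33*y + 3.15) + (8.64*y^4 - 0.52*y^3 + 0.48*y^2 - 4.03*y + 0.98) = 8.64*y^4 - 0.52*y^3 + 7.99*y^2 - 4.36*y + 4.13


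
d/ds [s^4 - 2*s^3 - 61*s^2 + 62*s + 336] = 4*s^3 - 6*s^2 - 122*s + 62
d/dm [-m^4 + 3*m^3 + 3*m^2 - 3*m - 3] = -4*m^3 + 9*m^2 + 6*m - 3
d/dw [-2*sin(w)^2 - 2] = -2*sin(2*w)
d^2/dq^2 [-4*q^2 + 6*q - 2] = -8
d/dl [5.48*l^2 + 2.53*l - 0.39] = 10.96*l + 2.53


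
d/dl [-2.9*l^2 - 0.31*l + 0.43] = -5.8*l - 0.31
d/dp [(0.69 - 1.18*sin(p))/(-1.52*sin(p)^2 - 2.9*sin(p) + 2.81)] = (-1.7936*sin(p)^2 + 2.0976*sin(p) - 1.3148)*cos(p)/(2.3104*sin(p)^4 + 8.816*sin(p)^3 - 0.132400000000001*sin(p)^2 - 16.298*sin(p) + 7.8961)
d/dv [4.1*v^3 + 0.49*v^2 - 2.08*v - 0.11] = 12.3*v^2 + 0.98*v - 2.08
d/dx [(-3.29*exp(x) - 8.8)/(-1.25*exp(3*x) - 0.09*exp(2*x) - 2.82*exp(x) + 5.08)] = (-(3.29*exp(x) + 8.8)*(3.75*exp(2*x) + 0.18*exp(x) + 2.82) + 4.1125*exp(3*x) + 0.2961*exp(2*x) + 9.2778*exp(x) - 16.7132)*exp(x)/(1.25*exp(3*x) + 0.09*exp(2*x) + 2.82*exp(x) - 5.08)^2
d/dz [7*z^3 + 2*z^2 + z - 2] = 21*z^2 + 4*z + 1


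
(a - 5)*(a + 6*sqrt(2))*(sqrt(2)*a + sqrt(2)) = sqrt(2)*a^3 - 4*sqrt(2)*a^2 + 12*a^2 - 48*a - 5*sqrt(2)*a - 60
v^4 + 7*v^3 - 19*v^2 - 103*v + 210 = (v - 3)*(v - 2)*(v + 5)*(v + 7)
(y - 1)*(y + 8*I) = y^2 - y + 8*I*y - 8*I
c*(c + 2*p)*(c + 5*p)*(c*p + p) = c^4*p + 7*c^3*p^2 + c^3*p + 10*c^2*p^3 + 7*c^2*p^2 + 10*c*p^3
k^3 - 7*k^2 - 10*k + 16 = (k - 8)*(k - 1)*(k + 2)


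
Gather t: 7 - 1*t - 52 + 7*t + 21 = 6*t - 24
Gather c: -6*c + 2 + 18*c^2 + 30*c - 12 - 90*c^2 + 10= -72*c^2 + 24*c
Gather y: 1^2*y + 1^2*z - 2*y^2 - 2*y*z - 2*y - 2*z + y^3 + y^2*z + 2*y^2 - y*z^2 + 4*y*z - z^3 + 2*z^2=y^3 + y^2*z + y*(-z^2 + 2*z - 1) - z^3 + 2*z^2 - z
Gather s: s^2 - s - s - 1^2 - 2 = s^2 - 2*s - 3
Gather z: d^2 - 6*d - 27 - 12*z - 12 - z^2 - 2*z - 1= d^2 - 6*d - z^2 - 14*z - 40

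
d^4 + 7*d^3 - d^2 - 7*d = d*(d - 1)*(d + 1)*(d + 7)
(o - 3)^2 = o^2 - 6*o + 9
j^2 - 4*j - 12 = (j - 6)*(j + 2)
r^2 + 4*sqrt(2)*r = r*(r + 4*sqrt(2))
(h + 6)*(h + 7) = h^2 + 13*h + 42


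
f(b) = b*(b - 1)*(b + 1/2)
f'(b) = b*(b - 1) + b*(b + 1/2) + (b - 1)*(b + 1/2) = 3*b^2 - b - 1/2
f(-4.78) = -118.25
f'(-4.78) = 72.83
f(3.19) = 25.78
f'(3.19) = 26.84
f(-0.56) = -0.05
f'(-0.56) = 1.00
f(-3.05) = -31.50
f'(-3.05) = 30.46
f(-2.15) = -11.17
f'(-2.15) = 15.52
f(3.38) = 31.21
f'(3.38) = 30.39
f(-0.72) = -0.27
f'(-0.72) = 1.78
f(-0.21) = 0.07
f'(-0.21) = -0.16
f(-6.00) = -231.00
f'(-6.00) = 113.50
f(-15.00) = -3480.00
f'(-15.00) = 689.50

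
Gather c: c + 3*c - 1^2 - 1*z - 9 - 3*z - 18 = 4*c - 4*z - 28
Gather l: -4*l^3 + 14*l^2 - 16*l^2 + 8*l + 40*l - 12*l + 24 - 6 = -4*l^3 - 2*l^2 + 36*l + 18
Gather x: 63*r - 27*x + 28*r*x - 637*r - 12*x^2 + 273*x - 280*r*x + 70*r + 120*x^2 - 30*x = -504*r + 108*x^2 + x*(216 - 252*r)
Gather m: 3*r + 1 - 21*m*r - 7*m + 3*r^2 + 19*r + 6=m*(-21*r - 7) + 3*r^2 + 22*r + 7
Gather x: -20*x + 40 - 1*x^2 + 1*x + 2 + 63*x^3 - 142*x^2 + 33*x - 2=63*x^3 - 143*x^2 + 14*x + 40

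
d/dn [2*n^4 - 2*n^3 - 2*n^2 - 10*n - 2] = 8*n^3 - 6*n^2 - 4*n - 10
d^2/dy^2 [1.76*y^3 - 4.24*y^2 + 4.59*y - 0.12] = 10.56*y - 8.48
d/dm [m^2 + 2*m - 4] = 2*m + 2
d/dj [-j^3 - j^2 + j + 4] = -3*j^2 - 2*j + 1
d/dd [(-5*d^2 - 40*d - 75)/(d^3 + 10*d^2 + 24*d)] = 5*(d^4 + 16*d^3 + 101*d^2 + 300*d + 360)/(d^2*(d^4 + 20*d^3 + 148*d^2 + 480*d + 576))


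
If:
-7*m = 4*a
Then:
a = -7*m/4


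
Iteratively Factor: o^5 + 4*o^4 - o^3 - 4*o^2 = (o - 1)*(o^4 + 5*o^3 + 4*o^2) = o*(o - 1)*(o^3 + 5*o^2 + 4*o) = o*(o - 1)*(o + 1)*(o^2 + 4*o) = o*(o - 1)*(o + 1)*(o + 4)*(o)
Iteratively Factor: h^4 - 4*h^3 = (h)*(h^3 - 4*h^2) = h*(h - 4)*(h^2) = h^2*(h - 4)*(h)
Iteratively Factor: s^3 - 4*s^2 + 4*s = (s)*(s^2 - 4*s + 4) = s*(s - 2)*(s - 2)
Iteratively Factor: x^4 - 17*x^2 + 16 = (x + 1)*(x^3 - x^2 - 16*x + 16) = (x + 1)*(x + 4)*(x^2 - 5*x + 4) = (x - 1)*(x + 1)*(x + 4)*(x - 4)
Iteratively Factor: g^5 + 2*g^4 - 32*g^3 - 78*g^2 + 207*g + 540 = (g + 3)*(g^4 - g^3 - 29*g^2 + 9*g + 180) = (g + 3)^2*(g^3 - 4*g^2 - 17*g + 60) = (g - 3)*(g + 3)^2*(g^2 - g - 20) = (g - 3)*(g + 3)^2*(g + 4)*(g - 5)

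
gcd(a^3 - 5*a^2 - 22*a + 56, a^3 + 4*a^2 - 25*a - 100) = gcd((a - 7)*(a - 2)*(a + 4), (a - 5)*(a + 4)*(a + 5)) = a + 4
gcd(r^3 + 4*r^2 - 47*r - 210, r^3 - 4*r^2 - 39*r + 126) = r^2 - r - 42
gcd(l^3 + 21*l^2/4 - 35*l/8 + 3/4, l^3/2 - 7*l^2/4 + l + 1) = 1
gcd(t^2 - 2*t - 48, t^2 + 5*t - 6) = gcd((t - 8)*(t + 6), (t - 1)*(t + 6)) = t + 6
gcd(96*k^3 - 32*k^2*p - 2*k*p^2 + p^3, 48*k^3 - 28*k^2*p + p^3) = -24*k^2 + 2*k*p + p^2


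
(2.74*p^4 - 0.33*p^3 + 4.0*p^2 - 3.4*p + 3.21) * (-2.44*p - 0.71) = -6.6856*p^5 - 1.1402*p^4 - 9.5257*p^3 + 5.456*p^2 - 5.4184*p - 2.2791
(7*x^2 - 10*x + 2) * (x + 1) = 7*x^3 - 3*x^2 - 8*x + 2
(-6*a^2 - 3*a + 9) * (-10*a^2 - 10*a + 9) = 60*a^4 + 90*a^3 - 114*a^2 - 117*a + 81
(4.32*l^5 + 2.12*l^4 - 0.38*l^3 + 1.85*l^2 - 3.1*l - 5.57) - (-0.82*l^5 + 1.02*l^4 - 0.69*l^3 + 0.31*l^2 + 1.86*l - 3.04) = 5.14*l^5 + 1.1*l^4 + 0.31*l^3 + 1.54*l^2 - 4.96*l - 2.53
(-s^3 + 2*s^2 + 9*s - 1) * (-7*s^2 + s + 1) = 7*s^5 - 15*s^4 - 62*s^3 + 18*s^2 + 8*s - 1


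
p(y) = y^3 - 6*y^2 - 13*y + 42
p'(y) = 3*y^2 - 12*y - 13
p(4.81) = -48.06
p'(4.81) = -1.31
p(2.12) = -3.00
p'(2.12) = -24.96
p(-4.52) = -114.17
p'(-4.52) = 102.53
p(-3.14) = -7.30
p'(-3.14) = 54.26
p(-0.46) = 46.61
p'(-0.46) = -6.85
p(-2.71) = 13.26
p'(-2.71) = 41.55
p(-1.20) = 47.23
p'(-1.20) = 5.72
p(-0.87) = 48.11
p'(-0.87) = -0.29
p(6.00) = -36.00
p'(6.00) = 23.00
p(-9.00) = -1056.00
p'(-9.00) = 338.00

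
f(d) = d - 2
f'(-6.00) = 1.00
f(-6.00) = -8.00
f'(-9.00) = 1.00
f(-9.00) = -11.00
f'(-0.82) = 1.00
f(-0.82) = -2.82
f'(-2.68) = 1.00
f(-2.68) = -4.68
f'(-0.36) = 1.00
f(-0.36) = -2.36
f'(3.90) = 1.00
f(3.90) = 1.90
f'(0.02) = 1.00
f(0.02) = -1.98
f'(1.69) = 1.00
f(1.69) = -0.31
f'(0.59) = 1.00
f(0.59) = -1.41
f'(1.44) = 1.00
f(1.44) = -0.56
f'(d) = 1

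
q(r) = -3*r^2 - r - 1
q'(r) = -6*r - 1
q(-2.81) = -21.88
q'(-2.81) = 15.86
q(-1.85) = -9.42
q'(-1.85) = 10.10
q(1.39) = -8.19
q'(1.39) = -9.34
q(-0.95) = -2.76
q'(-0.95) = 4.70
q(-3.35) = -31.32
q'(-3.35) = 19.10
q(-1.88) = -9.72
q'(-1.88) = 10.28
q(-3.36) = -31.51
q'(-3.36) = 19.16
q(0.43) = -1.98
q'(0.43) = -3.58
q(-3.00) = -25.00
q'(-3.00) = 17.00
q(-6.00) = -103.00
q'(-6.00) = 35.00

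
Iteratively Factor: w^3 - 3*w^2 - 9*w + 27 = (w - 3)*(w^2 - 9) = (w - 3)^2*(w + 3)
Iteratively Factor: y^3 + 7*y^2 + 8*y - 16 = (y + 4)*(y^2 + 3*y - 4) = (y + 4)^2*(y - 1)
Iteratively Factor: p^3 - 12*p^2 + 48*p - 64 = (p - 4)*(p^2 - 8*p + 16) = (p - 4)^2*(p - 4)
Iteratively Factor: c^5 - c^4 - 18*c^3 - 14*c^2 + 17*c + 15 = (c - 1)*(c^4 - 18*c^2 - 32*c - 15) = (c - 5)*(c - 1)*(c^3 + 5*c^2 + 7*c + 3) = (c - 5)*(c - 1)*(c + 1)*(c^2 + 4*c + 3) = (c - 5)*(c - 1)*(c + 1)^2*(c + 3)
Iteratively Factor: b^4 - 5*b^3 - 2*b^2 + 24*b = (b)*(b^3 - 5*b^2 - 2*b + 24) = b*(b + 2)*(b^2 - 7*b + 12) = b*(b - 4)*(b + 2)*(b - 3)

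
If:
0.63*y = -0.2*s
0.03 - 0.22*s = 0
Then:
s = 0.14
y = -0.04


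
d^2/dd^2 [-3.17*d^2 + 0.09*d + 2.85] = -6.34000000000000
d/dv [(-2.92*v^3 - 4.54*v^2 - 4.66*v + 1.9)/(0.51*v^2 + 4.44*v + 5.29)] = (-1.4892*v^4 - 25.9296*v^3 - 64.1214*v^2 - 49.9712*v - 33.0874)/(0.2601*v^4 + 4.5288*v^3 + 25.1094*v^2 + 46.9752*v + 27.9841)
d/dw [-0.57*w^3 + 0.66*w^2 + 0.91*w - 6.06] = -1.71*w^2 + 1.32*w + 0.91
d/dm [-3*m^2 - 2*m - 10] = -6*m - 2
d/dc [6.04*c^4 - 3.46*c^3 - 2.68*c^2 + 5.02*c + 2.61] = 24.16*c^3 - 10.38*c^2 - 5.36*c + 5.02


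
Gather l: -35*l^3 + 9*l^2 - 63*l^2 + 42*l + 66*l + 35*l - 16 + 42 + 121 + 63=-35*l^3 - 54*l^2 + 143*l + 210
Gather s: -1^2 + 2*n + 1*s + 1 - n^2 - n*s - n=-n^2 + n + s*(1 - n)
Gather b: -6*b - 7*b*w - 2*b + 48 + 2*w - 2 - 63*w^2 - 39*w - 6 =b*(-7*w - 8) - 63*w^2 - 37*w + 40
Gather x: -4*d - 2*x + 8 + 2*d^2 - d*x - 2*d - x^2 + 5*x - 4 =2*d^2 - 6*d - x^2 + x*(3 - d) + 4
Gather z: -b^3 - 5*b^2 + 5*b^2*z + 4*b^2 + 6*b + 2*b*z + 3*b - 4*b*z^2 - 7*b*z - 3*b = -b^3 - b^2 - 4*b*z^2 + 6*b + z*(5*b^2 - 5*b)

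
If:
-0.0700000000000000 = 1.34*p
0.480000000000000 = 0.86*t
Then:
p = -0.05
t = 0.56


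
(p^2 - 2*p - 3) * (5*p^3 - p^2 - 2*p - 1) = 5*p^5 - 11*p^4 - 15*p^3 + 6*p^2 + 8*p + 3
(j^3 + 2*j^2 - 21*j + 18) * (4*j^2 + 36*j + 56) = 4*j^5 + 44*j^4 + 44*j^3 - 572*j^2 - 528*j + 1008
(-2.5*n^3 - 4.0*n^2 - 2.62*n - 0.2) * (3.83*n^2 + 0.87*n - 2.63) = -9.575*n^5 - 17.495*n^4 - 6.9396*n^3 + 7.4746*n^2 + 6.7166*n + 0.526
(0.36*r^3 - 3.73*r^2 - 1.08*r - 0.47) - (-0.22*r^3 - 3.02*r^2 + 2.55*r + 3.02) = 0.58*r^3 - 0.71*r^2 - 3.63*r - 3.49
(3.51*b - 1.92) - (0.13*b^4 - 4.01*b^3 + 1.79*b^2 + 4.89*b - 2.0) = -0.13*b^4 + 4.01*b^3 - 1.79*b^2 - 1.38*b + 0.0800000000000001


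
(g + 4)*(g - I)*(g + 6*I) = g^3 + 4*g^2 + 5*I*g^2 + 6*g + 20*I*g + 24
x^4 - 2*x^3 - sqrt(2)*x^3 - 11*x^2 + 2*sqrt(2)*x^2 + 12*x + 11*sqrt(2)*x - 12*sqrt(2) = (x - 4)*(x - 1)*(x + 3)*(x - sqrt(2))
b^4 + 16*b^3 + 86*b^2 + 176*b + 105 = (b + 1)*(b + 3)*(b + 5)*(b + 7)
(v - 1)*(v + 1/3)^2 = v^3 - v^2/3 - 5*v/9 - 1/9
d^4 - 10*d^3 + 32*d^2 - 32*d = d*(d - 4)^2*(d - 2)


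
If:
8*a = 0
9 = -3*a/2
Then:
No Solution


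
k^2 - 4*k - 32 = (k - 8)*(k + 4)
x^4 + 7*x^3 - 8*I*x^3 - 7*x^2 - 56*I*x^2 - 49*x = x*(x + 7)*(x - 7*I)*(x - I)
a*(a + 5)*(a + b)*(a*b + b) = a^4*b + a^3*b^2 + 6*a^3*b + 6*a^2*b^2 + 5*a^2*b + 5*a*b^2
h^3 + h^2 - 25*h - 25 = (h - 5)*(h + 1)*(h + 5)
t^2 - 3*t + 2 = (t - 2)*(t - 1)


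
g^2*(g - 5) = g^3 - 5*g^2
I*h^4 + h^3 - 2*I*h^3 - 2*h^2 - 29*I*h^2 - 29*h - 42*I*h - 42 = (h - 7)*(h + 2)*(h + 3)*(I*h + 1)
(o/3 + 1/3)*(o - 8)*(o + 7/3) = o^3/3 - 14*o^2/9 - 73*o/9 - 56/9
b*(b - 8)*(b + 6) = b^3 - 2*b^2 - 48*b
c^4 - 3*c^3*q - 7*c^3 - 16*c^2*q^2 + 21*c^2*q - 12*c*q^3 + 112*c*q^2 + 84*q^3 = (c - 7)*(c - 6*q)*(c + q)*(c + 2*q)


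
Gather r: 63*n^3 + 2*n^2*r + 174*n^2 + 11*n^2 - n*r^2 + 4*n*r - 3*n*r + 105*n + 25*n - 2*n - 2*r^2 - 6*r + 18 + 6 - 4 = 63*n^3 + 185*n^2 + 128*n + r^2*(-n - 2) + r*(2*n^2 + n - 6) + 20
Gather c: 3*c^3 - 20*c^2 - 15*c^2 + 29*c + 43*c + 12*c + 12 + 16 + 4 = 3*c^3 - 35*c^2 + 84*c + 32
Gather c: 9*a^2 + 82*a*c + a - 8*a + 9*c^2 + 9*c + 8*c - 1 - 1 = 9*a^2 - 7*a + 9*c^2 + c*(82*a + 17) - 2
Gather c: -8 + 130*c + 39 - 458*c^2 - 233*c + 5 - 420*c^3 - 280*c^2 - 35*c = -420*c^3 - 738*c^2 - 138*c + 36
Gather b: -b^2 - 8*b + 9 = -b^2 - 8*b + 9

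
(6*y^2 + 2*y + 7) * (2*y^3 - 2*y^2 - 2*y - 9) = 12*y^5 - 8*y^4 - 2*y^3 - 72*y^2 - 32*y - 63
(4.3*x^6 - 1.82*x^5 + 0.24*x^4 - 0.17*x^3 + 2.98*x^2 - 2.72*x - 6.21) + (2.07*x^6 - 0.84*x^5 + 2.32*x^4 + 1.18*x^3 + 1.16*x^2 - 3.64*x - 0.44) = 6.37*x^6 - 2.66*x^5 + 2.56*x^4 + 1.01*x^3 + 4.14*x^2 - 6.36*x - 6.65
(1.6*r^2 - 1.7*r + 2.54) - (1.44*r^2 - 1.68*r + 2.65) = 0.16*r^2 - 0.02*r - 0.11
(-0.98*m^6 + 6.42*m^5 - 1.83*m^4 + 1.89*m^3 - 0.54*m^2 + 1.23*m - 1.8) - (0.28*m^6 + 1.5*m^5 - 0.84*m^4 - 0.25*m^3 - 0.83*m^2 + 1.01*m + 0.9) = -1.26*m^6 + 4.92*m^5 - 0.99*m^4 + 2.14*m^3 + 0.29*m^2 + 0.22*m - 2.7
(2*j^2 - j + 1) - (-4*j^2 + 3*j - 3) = 6*j^2 - 4*j + 4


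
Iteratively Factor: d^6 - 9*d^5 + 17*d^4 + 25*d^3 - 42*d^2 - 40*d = (d - 2)*(d^5 - 7*d^4 + 3*d^3 + 31*d^2 + 20*d) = d*(d - 2)*(d^4 - 7*d^3 + 3*d^2 + 31*d + 20) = d*(d - 5)*(d - 2)*(d^3 - 2*d^2 - 7*d - 4) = d*(d - 5)*(d - 2)*(d + 1)*(d^2 - 3*d - 4) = d*(d - 5)*(d - 4)*(d - 2)*(d + 1)*(d + 1)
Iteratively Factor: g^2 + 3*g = (g)*(g + 3)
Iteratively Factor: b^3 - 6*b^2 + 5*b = (b - 5)*(b^2 - b) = b*(b - 5)*(b - 1)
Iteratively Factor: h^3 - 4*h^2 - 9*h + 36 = (h - 3)*(h^2 - h - 12) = (h - 4)*(h - 3)*(h + 3)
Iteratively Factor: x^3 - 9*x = (x + 3)*(x^2 - 3*x) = (x - 3)*(x + 3)*(x)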